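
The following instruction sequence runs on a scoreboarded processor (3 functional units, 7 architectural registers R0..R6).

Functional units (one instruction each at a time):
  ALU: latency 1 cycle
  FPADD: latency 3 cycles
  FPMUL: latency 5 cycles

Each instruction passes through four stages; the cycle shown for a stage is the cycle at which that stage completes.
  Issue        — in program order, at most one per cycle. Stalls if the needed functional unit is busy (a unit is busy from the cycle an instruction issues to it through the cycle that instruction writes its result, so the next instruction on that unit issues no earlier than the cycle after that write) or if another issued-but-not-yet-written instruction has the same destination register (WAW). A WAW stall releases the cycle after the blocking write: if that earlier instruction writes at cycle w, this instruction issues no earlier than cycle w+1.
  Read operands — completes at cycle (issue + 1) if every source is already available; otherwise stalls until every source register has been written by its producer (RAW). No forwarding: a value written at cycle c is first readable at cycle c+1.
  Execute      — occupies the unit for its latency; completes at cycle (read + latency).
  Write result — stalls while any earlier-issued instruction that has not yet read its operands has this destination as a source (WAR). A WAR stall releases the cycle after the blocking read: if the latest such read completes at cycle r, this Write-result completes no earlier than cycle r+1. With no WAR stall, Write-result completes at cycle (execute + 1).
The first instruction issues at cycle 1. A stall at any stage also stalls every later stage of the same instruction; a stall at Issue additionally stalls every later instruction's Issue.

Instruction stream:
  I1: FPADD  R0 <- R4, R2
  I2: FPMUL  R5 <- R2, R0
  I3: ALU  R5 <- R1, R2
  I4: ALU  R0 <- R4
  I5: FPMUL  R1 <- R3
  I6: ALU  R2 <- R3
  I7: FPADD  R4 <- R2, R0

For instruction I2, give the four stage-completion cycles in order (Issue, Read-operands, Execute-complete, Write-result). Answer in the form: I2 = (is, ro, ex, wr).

I2 = (2, 7, 12, 13)

cycle 1: I1→FPADD
cycle 2: I1 RO; I2→FPMUL
cycle 5: I1 EX
cycle 6: I1 WR R0
cycle 7: I2 RO
cycle 12: I2 EX
cycle 13: I2 WR R5
cycle 14: I3→ALU
cycle 15: I3 RO
cycle 16: I3 EX
cycle 17: I3 WR R5
cycle 18: I4→ALU
cycle 19: I4 RO; I5→FPMUL
cycle 20: I4 EX; I5 RO
cycle 21: I4 WR R0
cycle 22: I6→ALU
cycle 23: I6 RO; I7→FPADD
cycle 24: I6 EX
cycle 25: I5 EX; I6 WR R2
cycle 26: I5 WR R1; I7 RO
cycle 29: I7 EX
cycle 30: I7 WR R4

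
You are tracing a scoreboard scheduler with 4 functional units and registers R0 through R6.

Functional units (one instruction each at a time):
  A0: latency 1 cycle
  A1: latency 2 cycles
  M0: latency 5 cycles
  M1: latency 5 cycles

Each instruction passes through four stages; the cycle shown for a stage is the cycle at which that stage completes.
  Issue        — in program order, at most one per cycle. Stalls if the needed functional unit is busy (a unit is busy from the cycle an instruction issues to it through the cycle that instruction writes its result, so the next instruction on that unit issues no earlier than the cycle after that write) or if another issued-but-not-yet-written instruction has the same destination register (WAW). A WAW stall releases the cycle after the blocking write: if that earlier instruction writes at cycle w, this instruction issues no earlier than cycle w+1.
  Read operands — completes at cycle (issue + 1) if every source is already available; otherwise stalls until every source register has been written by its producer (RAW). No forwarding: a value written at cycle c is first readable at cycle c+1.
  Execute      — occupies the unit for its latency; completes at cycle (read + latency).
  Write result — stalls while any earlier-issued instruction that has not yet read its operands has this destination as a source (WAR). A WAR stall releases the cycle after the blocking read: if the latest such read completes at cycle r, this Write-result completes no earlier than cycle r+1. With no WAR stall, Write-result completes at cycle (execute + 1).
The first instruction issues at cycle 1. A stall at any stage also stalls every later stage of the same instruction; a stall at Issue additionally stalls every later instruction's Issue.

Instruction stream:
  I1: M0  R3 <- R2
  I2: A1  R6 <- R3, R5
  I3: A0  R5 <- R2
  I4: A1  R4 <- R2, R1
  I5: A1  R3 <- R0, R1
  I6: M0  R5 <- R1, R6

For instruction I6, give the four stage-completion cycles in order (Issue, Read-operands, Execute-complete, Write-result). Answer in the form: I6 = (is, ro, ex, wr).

I6 = (19, 20, 25, 26)

[1] I1 issues→M0
[2] I1 reads | I2 issues→A1
[3] I3 issues→A0
[4] I3 reads
[5] I3 exec-done
[7] I1 exec-done
[8] I1 writes R3
[9] I2 reads
[10] I3 writes R5
[11] I2 exec-done
[12] I2 writes R6
[13] I4 issues→A1
[14] I4 reads
[16] I4 exec-done
[17] I4 writes R4
[18] I5 issues→A1
[19] I5 reads | I6 issues→M0
[20] I6 reads
[21] I5 exec-done
[22] I5 writes R3
[25] I6 exec-done
[26] I6 writes R5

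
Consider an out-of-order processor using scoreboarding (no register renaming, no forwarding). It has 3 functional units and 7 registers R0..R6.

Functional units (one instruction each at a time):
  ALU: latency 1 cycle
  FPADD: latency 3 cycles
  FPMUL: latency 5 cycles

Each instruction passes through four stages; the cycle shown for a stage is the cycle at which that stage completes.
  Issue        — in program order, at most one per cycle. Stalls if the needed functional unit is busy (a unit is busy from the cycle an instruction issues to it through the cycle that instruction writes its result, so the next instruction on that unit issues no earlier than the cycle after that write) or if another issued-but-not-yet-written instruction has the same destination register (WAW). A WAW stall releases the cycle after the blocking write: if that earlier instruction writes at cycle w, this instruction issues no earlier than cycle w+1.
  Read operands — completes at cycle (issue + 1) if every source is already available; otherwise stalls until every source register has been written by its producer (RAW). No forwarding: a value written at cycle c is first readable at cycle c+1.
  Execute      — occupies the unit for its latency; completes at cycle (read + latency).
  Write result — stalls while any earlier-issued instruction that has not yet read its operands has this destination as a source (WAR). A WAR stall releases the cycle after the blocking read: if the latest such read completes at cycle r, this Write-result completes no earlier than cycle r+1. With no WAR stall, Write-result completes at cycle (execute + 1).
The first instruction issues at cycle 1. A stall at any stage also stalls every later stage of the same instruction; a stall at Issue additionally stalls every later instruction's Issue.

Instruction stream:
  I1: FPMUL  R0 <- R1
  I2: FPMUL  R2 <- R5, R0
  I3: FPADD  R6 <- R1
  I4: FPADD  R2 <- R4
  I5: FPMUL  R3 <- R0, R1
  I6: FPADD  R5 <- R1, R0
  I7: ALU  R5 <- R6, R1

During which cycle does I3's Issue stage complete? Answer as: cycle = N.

cycle = 10

I1 -> (1, 2, 7, 8)
I2 -> (9, 10, 15, 16)  // struct: FPMUL busy until I1 writes@8
I3 -> (10, 11, 14, 15)
I4 -> (17, 18, 21, 22)  // WAW R2: wait I2 write@16
I5 -> (18, 19, 24, 25)
I6 -> (23, 24, 27, 28)  // struct: FPADD busy until I4 writes@22
I7 -> (29, 30, 31, 32)  // WAW R5: wait I6 write@28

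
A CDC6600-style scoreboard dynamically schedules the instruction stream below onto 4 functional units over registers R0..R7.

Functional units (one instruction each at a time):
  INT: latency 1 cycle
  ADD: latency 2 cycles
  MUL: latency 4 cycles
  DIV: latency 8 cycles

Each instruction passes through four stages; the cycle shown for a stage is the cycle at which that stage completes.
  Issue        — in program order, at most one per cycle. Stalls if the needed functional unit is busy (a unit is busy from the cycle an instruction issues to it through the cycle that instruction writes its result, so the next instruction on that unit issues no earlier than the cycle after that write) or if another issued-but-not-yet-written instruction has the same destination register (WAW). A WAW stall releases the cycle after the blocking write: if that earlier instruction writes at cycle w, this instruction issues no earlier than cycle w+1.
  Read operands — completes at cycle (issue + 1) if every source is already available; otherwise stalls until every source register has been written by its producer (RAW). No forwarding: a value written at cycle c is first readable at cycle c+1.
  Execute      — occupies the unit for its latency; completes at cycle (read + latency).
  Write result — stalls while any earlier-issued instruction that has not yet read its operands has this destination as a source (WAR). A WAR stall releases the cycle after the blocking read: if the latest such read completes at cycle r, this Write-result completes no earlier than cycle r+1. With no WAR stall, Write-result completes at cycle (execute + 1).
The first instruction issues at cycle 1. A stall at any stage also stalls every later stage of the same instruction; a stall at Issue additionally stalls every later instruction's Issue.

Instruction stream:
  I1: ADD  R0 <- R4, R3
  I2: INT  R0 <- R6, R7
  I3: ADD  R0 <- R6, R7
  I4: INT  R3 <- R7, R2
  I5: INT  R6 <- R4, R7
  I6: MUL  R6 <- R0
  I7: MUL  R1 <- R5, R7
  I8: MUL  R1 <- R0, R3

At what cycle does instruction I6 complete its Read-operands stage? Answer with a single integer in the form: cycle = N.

I1 -> (1, 2, 4, 5)
I2 -> (6, 7, 8, 9)  // WAW R0: wait I1 write@5
I3 -> (10, 11, 13, 14)  // WAW R0: wait I2 write@9
I4 -> (11, 12, 13, 14)
I5 -> (15, 16, 17, 18)  // struct: INT busy until I4 writes@14
I6 -> (19, 20, 24, 25)  // WAW R6: wait I5 write@18
I7 -> (26, 27, 31, 32)  // struct: MUL busy until I6 writes@25
I8 -> (33, 34, 38, 39)  // struct: MUL busy until I7 writes@32

cycle = 20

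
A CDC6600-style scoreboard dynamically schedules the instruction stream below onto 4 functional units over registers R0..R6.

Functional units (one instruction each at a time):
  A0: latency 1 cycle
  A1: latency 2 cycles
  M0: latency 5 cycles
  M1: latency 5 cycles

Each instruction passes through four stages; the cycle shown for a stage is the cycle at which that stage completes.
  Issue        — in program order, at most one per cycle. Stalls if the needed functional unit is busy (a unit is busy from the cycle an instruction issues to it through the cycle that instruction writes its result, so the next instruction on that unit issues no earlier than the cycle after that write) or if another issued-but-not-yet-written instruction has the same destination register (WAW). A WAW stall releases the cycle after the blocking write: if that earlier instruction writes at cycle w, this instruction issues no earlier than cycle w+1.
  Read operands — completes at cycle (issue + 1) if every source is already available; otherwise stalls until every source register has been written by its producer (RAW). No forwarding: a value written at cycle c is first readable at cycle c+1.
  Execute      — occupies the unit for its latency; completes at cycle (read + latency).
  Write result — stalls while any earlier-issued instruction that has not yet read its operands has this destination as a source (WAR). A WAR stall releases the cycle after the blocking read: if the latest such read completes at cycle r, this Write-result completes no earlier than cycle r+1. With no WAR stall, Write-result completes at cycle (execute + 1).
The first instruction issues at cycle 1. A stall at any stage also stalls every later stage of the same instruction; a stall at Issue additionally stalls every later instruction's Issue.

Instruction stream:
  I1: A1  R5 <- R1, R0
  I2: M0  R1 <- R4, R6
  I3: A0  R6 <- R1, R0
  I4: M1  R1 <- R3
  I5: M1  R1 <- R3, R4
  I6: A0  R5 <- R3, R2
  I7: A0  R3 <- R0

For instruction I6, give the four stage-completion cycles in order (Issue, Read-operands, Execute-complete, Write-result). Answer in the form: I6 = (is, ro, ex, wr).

I6 = (19, 20, 21, 22)

c1: I1→A1
c2: I1 RO | I2→M0
c3: I2 RO | I3→A0
c4: I1 EX
c5: I1 WR R5
c8: I2 EX
c9: I2 WR R1
c10: I3 RO | I4→M1
c11: I3 EX | I4 RO
c12: I3 WR R6
c16: I4 EX
c17: I4 WR R1
c18: I5→M1
c19: I5 RO | I6→A0
c20: I6 RO
c21: I6 EX
c22: I6 WR R5
c23: I7→A0
c24: I5 EX | I7 RO
c25: I5 WR R1 | I7 EX
c26: I7 WR R3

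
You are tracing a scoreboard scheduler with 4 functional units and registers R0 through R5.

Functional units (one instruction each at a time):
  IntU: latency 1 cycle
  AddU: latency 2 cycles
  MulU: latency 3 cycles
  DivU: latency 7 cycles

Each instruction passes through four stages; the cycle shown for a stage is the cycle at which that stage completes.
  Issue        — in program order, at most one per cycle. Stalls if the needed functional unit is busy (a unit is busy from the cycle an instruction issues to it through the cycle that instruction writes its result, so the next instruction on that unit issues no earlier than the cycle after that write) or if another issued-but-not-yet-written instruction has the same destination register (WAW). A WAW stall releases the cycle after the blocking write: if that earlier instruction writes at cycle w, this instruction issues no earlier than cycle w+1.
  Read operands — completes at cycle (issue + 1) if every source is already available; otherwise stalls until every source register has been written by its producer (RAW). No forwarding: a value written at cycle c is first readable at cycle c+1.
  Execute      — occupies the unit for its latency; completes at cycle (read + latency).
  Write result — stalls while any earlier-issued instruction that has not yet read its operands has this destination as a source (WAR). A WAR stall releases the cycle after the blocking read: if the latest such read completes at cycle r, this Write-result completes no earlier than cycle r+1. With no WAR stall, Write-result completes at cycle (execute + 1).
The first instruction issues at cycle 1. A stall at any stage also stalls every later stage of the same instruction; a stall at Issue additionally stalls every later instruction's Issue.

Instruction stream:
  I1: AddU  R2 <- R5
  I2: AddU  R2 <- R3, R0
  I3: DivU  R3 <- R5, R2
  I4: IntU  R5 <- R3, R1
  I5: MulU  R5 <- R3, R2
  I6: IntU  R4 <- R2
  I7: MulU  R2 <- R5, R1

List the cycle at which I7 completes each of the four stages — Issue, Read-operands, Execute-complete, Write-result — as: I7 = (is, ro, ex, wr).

I1: IS=1 RO=2 EX=4 WR=5
I2: IS=6 RO=7 EX=9 WR=10  [struct: AddU busy until I1 writes@5]
I3: IS=7 RO=11 EX=18 WR=19  [RAW R2: wait I2 write@10]
I4: IS=8 RO=20 EX=21 WR=22  [RAW R3: wait I3 write@19]
I5: IS=23 RO=24 EX=27 WR=28  [WAW R5: wait I4 write@22]
I6: IS=24 RO=25 EX=26 WR=27
I7: IS=29 RO=30 EX=33 WR=34  [struct: MulU busy until I5 writes@28]

I7 = (29, 30, 33, 34)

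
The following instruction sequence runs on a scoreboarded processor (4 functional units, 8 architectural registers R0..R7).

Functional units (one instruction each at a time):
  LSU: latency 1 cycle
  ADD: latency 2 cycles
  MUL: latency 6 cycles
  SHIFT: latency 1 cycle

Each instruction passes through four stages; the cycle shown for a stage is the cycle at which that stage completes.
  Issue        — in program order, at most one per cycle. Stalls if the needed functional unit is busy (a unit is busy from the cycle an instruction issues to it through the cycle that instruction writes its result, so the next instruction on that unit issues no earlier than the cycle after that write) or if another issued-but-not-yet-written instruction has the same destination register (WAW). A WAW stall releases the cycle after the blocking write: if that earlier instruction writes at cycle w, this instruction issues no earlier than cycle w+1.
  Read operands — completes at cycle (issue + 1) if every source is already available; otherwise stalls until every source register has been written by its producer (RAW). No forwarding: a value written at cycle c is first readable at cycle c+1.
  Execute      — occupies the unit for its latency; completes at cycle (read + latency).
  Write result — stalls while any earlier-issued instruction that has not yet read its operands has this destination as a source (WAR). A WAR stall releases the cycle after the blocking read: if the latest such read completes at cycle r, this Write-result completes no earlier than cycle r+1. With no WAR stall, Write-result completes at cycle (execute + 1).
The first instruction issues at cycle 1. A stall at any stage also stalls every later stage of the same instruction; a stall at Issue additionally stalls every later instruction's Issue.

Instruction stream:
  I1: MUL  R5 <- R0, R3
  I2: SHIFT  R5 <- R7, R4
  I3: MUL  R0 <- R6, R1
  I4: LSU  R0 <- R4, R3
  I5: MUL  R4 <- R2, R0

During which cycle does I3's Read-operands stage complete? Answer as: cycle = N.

cycle = 12

[1] I1 issues→MUL
[2] I1 reads
[8] I1 exec-done
[9] I1 writes R5
[10] I2 issues→SHIFT
[11] I2 reads; I3 issues→MUL
[12] I2 exec-done; I3 reads
[13] I2 writes R5
[18] I3 exec-done
[19] I3 writes R0
[20] I4 issues→LSU
[21] I4 reads; I5 issues→MUL
[22] I4 exec-done
[23] I4 writes R0
[24] I5 reads
[30] I5 exec-done
[31] I5 writes R4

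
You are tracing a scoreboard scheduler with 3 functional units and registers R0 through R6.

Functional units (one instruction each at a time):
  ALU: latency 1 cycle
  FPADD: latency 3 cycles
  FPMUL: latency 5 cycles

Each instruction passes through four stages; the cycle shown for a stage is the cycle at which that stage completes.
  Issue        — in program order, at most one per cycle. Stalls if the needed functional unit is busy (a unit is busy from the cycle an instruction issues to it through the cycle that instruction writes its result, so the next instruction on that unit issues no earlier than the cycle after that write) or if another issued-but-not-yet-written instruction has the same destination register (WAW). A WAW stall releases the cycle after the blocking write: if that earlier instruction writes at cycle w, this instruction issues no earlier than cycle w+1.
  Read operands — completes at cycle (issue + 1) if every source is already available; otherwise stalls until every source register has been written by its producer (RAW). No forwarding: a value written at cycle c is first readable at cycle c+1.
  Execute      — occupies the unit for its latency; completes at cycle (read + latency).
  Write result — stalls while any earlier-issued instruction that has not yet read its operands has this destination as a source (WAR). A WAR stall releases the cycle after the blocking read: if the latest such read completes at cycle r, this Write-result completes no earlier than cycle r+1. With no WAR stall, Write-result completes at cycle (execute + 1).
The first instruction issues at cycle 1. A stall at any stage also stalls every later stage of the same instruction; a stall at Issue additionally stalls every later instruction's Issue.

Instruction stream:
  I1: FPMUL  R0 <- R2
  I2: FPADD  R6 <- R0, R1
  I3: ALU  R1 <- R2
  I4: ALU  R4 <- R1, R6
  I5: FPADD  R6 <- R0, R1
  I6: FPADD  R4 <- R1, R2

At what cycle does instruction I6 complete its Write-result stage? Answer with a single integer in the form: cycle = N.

cycle = 25

cycle 1: I1 dispatched to FPMUL
cycle 2: I1 operands ready | I2 dispatched to FPADD
cycle 3: I3 dispatched to ALU
cycle 4: I3 operands ready
cycle 5: I3 complete
cycle 7: I1 complete
cycle 8: R0←I1
cycle 9: I2 operands ready
cycle 10: R1←I3
cycle 11: I4 dispatched to ALU
cycle 12: I2 complete
cycle 13: R6←I2
cycle 14: I4 operands ready | I5 dispatched to FPADD
cycle 15: I4 complete | I5 operands ready
cycle 16: R4←I4
cycle 18: I5 complete
cycle 19: R6←I5
cycle 20: I6 dispatched to FPADD
cycle 21: I6 operands ready
cycle 24: I6 complete
cycle 25: R4←I6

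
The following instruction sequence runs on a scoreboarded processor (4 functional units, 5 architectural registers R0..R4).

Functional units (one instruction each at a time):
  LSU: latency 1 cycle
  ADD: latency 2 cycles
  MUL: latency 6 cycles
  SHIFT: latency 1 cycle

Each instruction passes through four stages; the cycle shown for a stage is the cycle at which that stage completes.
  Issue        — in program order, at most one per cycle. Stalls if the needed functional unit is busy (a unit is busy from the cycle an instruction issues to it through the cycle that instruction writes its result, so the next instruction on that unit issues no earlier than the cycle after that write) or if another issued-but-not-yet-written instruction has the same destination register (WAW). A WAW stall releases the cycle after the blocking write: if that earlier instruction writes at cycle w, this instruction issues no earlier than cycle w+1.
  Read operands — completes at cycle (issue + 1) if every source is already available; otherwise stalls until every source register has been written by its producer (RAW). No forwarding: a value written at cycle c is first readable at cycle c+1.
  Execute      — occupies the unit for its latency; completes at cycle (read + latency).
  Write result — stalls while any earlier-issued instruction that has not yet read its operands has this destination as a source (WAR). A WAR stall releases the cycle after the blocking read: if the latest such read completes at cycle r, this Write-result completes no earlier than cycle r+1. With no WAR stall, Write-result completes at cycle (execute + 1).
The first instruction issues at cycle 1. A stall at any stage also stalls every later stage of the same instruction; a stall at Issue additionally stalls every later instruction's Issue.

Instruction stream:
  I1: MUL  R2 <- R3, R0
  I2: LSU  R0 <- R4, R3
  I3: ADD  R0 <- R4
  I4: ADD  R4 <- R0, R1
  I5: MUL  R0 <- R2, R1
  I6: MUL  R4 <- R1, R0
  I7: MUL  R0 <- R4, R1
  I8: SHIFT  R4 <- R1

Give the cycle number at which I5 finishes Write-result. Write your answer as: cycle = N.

c1: I1→MUL
c2: I1 RO | I2→LSU
c3: I2 RO
c4: I2 EX
c5: I2 WR R0
c6: I3→ADD
c7: I3 RO
c8: I1 EX
c9: I1 WR R2 | I3 EX
c10: I3 WR R0
c11: I4→ADD
c12: I4 RO | I5→MUL
c13: I5 RO
c14: I4 EX
c15: I4 WR R4
c19: I5 EX
c20: I5 WR R0
c21: I6→MUL
c22: I6 RO
c28: I6 EX
c29: I6 WR R4
c30: I7→MUL
c31: I7 RO | I8→SHIFT
c32: I8 RO
c33: I8 EX
c34: I8 WR R4
c37: I7 EX
c38: I7 WR R0

cycle = 20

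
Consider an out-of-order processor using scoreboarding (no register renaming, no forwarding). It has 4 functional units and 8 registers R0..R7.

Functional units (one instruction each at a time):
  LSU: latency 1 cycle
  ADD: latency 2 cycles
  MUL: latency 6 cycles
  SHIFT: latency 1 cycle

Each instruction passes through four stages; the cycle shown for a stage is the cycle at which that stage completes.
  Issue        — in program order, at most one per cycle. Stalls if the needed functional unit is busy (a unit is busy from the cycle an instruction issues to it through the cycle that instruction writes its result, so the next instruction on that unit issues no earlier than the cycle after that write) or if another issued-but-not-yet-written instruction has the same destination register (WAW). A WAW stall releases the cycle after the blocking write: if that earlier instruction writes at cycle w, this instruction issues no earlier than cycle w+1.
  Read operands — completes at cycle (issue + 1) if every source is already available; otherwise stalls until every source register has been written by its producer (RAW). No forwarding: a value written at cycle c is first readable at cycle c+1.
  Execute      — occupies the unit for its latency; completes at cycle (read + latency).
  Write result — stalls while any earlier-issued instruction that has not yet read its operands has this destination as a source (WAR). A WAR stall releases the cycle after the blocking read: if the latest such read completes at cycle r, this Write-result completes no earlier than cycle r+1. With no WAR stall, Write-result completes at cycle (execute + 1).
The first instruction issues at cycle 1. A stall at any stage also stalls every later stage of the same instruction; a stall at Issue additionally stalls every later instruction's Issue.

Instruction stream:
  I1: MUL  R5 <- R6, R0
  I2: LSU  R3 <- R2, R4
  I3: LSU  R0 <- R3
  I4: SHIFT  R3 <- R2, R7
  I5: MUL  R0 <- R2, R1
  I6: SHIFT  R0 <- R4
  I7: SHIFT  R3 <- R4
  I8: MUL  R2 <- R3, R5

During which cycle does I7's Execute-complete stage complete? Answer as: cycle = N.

I1: IS=1 RO=2 EX=8 WR=9
I2: IS=2 RO=3 EX=4 WR=5
I3: IS=6 RO=7 EX=8 WR=9  [struct: LSU busy until I2 writes@5]
I4: IS=7 RO=8 EX=9 WR=10
I5: IS=10 RO=11 EX=17 WR=18  [WAW R0: wait I3 write@9]
I6: IS=19 RO=20 EX=21 WR=22  [WAW R0: wait I5 write@18]
I7: IS=23 RO=24 EX=25 WR=26  [struct: SHIFT busy until I6 writes@22]
I8: IS=24 RO=27 EX=33 WR=34  [RAW R3: wait I7 write@26]

cycle = 25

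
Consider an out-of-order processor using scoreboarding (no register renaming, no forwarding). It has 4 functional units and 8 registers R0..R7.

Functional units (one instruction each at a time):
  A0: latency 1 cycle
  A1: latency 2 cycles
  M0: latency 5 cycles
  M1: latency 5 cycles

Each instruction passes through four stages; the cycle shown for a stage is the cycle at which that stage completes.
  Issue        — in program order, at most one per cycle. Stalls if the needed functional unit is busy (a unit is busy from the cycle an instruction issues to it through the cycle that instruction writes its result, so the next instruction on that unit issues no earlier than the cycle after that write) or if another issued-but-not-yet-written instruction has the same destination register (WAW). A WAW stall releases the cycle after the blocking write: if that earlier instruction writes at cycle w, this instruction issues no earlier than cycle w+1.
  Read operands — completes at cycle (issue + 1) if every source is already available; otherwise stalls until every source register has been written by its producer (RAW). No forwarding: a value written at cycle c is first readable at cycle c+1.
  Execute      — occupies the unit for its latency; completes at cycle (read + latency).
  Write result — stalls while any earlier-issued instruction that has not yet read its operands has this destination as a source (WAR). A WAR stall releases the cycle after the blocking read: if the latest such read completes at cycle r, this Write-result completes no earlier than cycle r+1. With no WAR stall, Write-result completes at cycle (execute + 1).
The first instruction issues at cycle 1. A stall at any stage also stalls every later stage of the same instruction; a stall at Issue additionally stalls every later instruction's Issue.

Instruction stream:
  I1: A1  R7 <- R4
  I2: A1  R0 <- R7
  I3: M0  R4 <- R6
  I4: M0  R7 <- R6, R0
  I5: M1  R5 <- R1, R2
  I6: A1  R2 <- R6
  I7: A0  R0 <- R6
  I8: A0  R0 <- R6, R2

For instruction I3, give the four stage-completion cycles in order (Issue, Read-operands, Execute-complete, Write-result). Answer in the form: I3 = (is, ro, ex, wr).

I1 -> (1, 2, 4, 5)
I2 -> (6, 7, 9, 10)  // struct: A1 busy until I1 writes@5
I3 -> (7, 8, 13, 14)
I4 -> (15, 16, 21, 22)  // struct: M0 busy until I3 writes@14
I5 -> (16, 17, 22, 23)
I6 -> (17, 18, 20, 21)
I7 -> (18, 19, 20, 21)
I8 -> (22, 23, 24, 25)  // struct: A0 busy until I7 writes@21

I3 = (7, 8, 13, 14)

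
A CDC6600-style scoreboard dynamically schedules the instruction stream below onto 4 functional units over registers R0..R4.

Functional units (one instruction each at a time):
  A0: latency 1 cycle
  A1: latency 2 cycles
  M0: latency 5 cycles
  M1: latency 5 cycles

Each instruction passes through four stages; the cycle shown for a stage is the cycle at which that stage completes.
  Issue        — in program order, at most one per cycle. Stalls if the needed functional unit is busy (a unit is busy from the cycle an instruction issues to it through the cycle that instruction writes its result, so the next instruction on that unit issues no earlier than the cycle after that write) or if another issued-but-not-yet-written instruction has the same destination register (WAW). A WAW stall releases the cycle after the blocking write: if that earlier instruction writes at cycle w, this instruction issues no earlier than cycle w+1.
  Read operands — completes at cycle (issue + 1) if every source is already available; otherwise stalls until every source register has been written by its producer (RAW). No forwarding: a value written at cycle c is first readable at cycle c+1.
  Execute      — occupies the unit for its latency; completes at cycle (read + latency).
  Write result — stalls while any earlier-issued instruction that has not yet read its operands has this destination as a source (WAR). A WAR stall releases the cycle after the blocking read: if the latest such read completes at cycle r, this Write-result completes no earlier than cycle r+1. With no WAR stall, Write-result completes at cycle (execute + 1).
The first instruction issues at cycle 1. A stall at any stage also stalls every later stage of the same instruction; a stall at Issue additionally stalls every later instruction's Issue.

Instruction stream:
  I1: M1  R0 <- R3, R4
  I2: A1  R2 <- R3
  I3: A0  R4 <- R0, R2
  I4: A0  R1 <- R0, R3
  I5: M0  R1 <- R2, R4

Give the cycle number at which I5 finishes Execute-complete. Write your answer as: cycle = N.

[1] I1→M1
[2] I1 RO | I2→A1
[3] I2 RO | I3→A0
[5] I2 EX
[6] I2 WR R2
[7] I1 EX
[8] I1 WR R0
[9] I3 RO
[10] I3 EX
[11] I3 WR R4
[12] I4→A0
[13] I4 RO
[14] I4 EX
[15] I4 WR R1
[16] I5→M0
[17] I5 RO
[22] I5 EX
[23] I5 WR R1

cycle = 22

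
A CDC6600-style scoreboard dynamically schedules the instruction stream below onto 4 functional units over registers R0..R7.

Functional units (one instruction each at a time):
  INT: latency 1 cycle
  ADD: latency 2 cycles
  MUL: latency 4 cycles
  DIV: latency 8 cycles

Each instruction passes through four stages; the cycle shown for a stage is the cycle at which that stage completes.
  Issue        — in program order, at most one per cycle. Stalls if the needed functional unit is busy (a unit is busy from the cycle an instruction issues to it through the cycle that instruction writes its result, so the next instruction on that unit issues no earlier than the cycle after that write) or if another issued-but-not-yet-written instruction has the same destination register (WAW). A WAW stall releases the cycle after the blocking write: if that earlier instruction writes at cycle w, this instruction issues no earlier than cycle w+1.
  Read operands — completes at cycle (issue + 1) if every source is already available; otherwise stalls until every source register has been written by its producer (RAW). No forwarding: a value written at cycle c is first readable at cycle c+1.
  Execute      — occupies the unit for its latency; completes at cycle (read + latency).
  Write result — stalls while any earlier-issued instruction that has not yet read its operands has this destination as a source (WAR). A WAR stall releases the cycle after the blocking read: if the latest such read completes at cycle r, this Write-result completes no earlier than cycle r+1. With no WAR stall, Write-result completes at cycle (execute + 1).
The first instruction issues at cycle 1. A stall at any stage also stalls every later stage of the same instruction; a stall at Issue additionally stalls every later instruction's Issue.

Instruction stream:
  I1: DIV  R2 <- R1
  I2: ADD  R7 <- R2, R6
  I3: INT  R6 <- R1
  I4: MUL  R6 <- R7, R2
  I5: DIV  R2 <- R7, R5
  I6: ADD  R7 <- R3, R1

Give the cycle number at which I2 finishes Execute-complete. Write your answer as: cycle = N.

cycle 1: I1→DIV
cycle 2: I1 RO; I2→ADD
cycle 3: I3→INT
cycle 4: I3 RO
cycle 5: I3 EX
cycle 10: I1 EX
cycle 11: I1 WR R2
cycle 12: I2 RO
cycle 13: I3 WR R6
cycle 14: I2 EX; I4→MUL
cycle 15: I2 WR R7; I5→DIV
cycle 16: I4 RO; I5 RO; I6→ADD
cycle 17: I6 RO
cycle 19: I6 EX
cycle 20: I4 EX; I6 WR R7
cycle 21: I4 WR R6
cycle 24: I5 EX
cycle 25: I5 WR R2

cycle = 14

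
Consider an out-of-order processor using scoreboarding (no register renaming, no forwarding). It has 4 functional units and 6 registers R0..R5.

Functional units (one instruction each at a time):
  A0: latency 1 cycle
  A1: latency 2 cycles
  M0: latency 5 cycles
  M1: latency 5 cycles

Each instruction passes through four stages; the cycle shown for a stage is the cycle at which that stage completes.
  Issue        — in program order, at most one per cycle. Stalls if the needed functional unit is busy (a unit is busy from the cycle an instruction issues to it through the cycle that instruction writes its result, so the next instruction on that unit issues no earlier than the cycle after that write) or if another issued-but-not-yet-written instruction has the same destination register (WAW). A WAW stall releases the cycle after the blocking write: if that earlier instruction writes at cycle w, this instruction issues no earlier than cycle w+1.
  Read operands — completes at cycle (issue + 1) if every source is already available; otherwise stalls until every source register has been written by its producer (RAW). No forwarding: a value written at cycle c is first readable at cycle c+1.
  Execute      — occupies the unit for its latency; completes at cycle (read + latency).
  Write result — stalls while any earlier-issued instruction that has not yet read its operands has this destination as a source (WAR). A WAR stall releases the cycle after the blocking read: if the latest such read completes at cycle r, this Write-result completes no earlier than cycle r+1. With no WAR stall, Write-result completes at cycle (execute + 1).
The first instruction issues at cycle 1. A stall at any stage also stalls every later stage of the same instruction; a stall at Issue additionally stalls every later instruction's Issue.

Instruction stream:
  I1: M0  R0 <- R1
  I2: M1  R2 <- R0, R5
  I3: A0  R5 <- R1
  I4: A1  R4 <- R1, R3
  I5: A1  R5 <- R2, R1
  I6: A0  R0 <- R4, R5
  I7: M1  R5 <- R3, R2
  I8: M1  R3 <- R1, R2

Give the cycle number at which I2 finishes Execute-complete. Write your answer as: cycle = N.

1) issue 1, read 2, done 7, write 8
2) issue 2, read 9, done 14, write 15  <RAW R0: wait I1 write@8>
3) issue 3, read 4, done 5, write 10  <WAR R5: wait I2 read@9>
4) issue 4, read 5, done 7, write 8
5) issue 11, read 16, done 18, write 19  <WAW R5: wait I3 write@10 / RAW R2: wait I2 write@15>
6) issue 12, read 20, done 21, write 22  <RAW R5: wait I5 write@19>
7) issue 20, read 21, done 26, write 27  <WAW R5: wait I5 write@19>
8) issue 28, read 29, done 34, write 35  <struct: M1 busy until I7 writes@27>

cycle = 14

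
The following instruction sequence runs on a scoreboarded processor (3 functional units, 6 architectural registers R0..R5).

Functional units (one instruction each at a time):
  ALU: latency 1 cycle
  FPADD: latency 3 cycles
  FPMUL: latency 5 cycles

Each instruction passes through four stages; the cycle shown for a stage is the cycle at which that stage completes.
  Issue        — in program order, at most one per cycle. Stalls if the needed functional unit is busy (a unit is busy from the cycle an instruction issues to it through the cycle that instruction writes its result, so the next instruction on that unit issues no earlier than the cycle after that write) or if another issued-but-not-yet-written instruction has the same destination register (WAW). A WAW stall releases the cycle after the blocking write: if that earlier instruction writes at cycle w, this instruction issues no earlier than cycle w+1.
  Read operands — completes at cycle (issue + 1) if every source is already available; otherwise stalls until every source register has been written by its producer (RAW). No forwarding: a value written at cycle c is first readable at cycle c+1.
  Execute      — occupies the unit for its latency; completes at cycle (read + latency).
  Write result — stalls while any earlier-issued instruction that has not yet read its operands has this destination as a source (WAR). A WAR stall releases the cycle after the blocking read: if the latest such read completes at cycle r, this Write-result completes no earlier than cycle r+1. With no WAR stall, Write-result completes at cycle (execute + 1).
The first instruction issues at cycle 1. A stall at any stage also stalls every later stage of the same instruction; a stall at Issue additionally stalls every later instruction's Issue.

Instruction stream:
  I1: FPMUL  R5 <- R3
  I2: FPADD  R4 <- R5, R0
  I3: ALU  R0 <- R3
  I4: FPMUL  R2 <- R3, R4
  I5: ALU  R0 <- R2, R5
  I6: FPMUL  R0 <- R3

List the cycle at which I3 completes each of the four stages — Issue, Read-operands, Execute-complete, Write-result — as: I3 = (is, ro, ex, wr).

t=1  issue I1 (FPMUL)
t=2  I1 read-ops | issue I2 (FPADD)
t=3  issue I3 (ALU)
t=4  I3 read-ops
t=5  I3 finished on ALU
t=7  I1 finished on FPMUL
t=8  I1→R5
t=9  I2 read-ops | issue I4 (FPMUL)
t=10  I3→R0
t=11  issue I5 (ALU)
t=12  I2 finished on FPADD
t=13  I2→R4
t=14  I4 read-ops
t=19  I4 finished on FPMUL
t=20  I4→R2
t=21  I5 read-ops
t=22  I5 finished on ALU
t=23  I5→R0
t=24  issue I6 (FPMUL)
t=25  I6 read-ops
t=30  I6 finished on FPMUL
t=31  I6→R0

I3 = (3, 4, 5, 10)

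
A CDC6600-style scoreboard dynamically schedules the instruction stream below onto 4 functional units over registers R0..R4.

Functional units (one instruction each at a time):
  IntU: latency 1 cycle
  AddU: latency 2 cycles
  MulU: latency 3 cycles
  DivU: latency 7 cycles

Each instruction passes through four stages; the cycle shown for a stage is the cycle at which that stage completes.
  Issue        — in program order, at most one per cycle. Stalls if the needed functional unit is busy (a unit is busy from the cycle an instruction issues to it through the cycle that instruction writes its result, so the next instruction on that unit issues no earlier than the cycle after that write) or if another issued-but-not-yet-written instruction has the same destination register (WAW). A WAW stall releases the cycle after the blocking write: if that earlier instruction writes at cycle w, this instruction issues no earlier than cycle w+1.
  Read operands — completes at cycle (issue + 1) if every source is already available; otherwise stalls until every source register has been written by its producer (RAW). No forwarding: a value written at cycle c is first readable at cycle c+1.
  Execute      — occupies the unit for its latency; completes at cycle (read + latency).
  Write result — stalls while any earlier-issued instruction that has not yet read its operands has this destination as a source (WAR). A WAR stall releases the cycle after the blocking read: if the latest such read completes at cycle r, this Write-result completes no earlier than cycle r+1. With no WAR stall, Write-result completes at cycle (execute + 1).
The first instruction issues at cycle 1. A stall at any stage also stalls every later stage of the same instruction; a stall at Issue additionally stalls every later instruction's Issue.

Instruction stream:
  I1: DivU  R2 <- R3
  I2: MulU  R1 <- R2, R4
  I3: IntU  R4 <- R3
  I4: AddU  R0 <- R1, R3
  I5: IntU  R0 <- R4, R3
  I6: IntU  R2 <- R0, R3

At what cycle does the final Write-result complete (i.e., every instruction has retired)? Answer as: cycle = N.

I1 -> (1, 2, 9, 10)
I2 -> (2, 11, 14, 15)  // RAW R2: wait I1 write@10
I3 -> (3, 4, 5, 12)  // WAR R4: wait I2 read@11
I4 -> (4, 16, 18, 19)  // RAW R1: wait I2 write@15
I5 -> (20, 21, 22, 23)  // WAW R0: wait I4 write@19
I6 -> (24, 25, 26, 27)  // struct: IntU busy until I5 writes@23

cycle = 27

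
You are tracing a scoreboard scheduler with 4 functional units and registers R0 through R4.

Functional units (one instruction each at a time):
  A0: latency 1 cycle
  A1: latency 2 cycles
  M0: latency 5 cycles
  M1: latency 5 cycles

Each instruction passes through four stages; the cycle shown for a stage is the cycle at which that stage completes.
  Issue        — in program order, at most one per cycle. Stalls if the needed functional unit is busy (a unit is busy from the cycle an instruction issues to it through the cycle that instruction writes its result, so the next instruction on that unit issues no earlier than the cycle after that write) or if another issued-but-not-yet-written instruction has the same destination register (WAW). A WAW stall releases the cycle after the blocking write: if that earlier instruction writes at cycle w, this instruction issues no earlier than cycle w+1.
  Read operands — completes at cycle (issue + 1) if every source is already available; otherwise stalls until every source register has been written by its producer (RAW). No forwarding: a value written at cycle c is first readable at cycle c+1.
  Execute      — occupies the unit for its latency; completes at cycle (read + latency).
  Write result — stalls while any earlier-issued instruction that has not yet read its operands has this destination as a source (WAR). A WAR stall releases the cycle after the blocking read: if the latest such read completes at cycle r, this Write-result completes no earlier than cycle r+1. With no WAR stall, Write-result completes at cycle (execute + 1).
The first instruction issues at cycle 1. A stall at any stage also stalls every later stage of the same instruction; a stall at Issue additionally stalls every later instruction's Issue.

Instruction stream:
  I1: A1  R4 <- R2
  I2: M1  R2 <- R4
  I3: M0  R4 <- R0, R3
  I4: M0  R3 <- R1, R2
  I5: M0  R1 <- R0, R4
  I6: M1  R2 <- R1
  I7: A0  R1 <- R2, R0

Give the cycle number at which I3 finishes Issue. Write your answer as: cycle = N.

I1: IS=1 RO=2 EX=4 WR=5
I2: IS=2 RO=6 EX=11 WR=12  [RAW R4: wait I1 write@5]
I3: IS=6 RO=7 EX=12 WR=13  [WAW R4: wait I1 write@5]
I4: IS=14 RO=15 EX=20 WR=21  [struct: M0 busy until I3 writes@13]
I5: IS=22 RO=23 EX=28 WR=29  [struct: M0 busy until I4 writes@21]
I6: IS=23 RO=30 EX=35 WR=36  [RAW R1: wait I5 write@29]
I7: IS=30 RO=37 EX=38 WR=39  [WAW R1: wait I5 write@29; RAW R2: wait I6 write@36]

cycle = 6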